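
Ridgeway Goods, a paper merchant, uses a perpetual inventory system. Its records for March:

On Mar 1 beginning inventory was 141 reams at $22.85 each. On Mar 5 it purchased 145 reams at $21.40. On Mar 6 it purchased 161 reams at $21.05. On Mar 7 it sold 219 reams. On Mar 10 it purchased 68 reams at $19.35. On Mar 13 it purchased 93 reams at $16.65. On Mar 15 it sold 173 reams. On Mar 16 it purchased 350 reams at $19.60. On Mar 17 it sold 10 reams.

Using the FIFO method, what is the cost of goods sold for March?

COGS = $8,766.65

Mar 7, 219 sold [FIFO — oldest first]: 141 @ $22.85 + 78 @ $21.40 = $4,891.05
Mar 15, 173 sold [FIFO — oldest first]: 67 @ $21.40 + 106 @ $21.05 = $3,665.10
Mar 17, 10 sold [FIFO — oldest first]: 10 @ $21.05 = $210.50
Total COGS = $4,891.05 + $3,665.10 + $210.50 = $8,766.65
Ending inventory: 45 @ $21.05 + 68 @ $19.35 + 93 @ $16.65 + 350 @ $19.60 = $10,671.50
Check: goods available $19,438.15 = COGS $8,766.65 + ending $10,671.50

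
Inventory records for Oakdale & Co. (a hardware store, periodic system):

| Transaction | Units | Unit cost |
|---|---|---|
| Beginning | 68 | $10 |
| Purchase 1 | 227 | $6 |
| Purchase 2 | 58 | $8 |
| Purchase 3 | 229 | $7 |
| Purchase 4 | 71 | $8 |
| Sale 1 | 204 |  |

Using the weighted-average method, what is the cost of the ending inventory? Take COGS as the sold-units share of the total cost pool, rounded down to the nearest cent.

Ending inventory = $3,215.89

Sale 1, sell 204: 204/653 × $4,677.00 → $1,461.11
Ending inventory (cost pool remaining) = $3,215.89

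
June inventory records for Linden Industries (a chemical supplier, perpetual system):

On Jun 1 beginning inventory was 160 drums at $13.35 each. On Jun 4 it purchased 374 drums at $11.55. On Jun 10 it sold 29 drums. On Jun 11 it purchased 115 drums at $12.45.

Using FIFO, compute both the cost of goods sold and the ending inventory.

Jun 10, 29 sold [FIFO — oldest first]: 29 @ $13.35 = $387.15
Ending inventory: 131 @ $13.35 + 374 @ $11.55 + 115 @ $12.45 = $7,500.30

COGS = $387.15; ending inventory = $7,500.30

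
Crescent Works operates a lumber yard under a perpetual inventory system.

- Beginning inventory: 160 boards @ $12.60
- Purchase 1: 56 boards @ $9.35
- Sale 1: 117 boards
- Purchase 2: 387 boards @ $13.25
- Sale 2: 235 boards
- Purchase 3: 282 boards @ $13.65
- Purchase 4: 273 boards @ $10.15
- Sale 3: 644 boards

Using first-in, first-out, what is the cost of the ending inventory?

Sale 1 (117) [FIFO — oldest first]: 117 @ $12.60 = $1,474.20
Sale 2 (235) [FIFO — oldest first]: 43 @ $12.60 + 56 @ $9.35 + 136 @ $13.25 = $2,867.40
Sale 3 (644) [FIFO — oldest first]: 251 @ $13.25 + 282 @ $13.65 + 111 @ $10.15 = $8,301.70
Total COGS = $1,474.20 + $2,867.40 + $8,301.70 = $12,643.30
Ending inventory: 162 @ $10.15 = $1,644.30
Check: goods available $14,287.60 = COGS $12,643.30 + ending $1,644.30

Ending inventory = $1,644.30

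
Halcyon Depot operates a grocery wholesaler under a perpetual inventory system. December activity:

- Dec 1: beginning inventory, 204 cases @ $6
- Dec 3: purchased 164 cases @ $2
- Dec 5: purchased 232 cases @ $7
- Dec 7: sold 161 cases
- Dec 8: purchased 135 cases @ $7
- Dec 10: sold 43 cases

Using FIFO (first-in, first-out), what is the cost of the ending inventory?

Dec 7, 161 sold [FIFO — oldest first]: 161 @ $6 = $966
Dec 10, 43 sold [FIFO — oldest first]: 43 @ $6 = $258
Total COGS = $966 + $258 = $1,224
Ending inventory: 164 @ $2 + 232 @ $7 + 135 @ $7 = $2,897

Ending inventory = $2,897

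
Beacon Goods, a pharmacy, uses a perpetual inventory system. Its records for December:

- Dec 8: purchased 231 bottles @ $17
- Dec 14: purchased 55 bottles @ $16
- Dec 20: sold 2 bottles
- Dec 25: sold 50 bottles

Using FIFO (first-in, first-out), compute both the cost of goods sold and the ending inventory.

Dec 20, 2 sold [FIFO — oldest first]: 2 @ $17 = $34
Dec 25, 50 sold [FIFO — oldest first]: 50 @ $17 = $850
Total COGS = $34 + $850 = $884
Ending inventory: 179 @ $17 + 55 @ $16 = $3,923
Check: goods available $4,807 = COGS $884 + ending $3,923

COGS = $884; ending inventory = $3,923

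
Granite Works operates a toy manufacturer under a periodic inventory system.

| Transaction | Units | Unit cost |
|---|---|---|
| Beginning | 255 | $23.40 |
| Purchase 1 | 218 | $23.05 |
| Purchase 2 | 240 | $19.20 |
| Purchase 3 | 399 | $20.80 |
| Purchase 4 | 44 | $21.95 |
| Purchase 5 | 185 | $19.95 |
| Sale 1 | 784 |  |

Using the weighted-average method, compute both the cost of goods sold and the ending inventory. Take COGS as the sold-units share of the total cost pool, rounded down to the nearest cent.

Sale 1, sell 784: 784/1341 × $28,555.65 → $16,694.72
Ending inventory (cost pool remaining) = $11,860.93

COGS = $16,694.72; ending inventory = $11,860.93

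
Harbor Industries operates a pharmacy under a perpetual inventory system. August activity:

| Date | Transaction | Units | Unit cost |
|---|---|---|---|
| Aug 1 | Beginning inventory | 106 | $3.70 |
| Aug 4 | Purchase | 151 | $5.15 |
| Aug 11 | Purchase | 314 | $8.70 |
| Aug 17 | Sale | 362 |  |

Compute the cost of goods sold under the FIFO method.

COGS = $2,083.35

Aug 17, 362 sold [FIFO — oldest first]: 106 @ $3.70 + 151 @ $5.15 + 105 @ $8.70 = $2,083.35
Ending inventory: 209 @ $8.70 = $1,818.30
Check: goods available $3,901.65 = COGS $2,083.35 + ending $1,818.30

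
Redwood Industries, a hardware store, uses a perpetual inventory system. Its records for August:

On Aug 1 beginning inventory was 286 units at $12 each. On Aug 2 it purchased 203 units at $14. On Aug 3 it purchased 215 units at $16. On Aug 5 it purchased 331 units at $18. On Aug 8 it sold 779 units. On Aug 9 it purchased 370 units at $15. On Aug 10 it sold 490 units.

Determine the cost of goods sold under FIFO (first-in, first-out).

COGS = $19,182

Aug 8, 779 sold [FIFO — oldest first]: 286 @ $12 + 203 @ $14 + 215 @ $16 + 75 @ $18 = $11,064
Aug 10, 490 sold [FIFO — oldest first]: 256 @ $18 + 234 @ $15 = $8,118
Total COGS = $11,064 + $8,118 = $19,182
Ending inventory: 136 @ $15 = $2,040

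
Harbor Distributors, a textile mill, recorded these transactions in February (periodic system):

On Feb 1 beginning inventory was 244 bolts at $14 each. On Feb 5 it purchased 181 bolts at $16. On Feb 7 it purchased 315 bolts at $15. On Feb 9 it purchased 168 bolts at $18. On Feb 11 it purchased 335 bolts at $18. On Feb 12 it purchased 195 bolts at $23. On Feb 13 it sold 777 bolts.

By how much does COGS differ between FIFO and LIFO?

$3,021

FIFO COGS: 244 @ $14 + 181 @ $16 + 315 @ $15 + 37 @ $18 = $11,703
LIFO COGS: 195 @ $23 + 335 @ $18 + 168 @ $18 + 79 @ $15 = $14,724
Difference = |$11,703 − $14,724| = $3,021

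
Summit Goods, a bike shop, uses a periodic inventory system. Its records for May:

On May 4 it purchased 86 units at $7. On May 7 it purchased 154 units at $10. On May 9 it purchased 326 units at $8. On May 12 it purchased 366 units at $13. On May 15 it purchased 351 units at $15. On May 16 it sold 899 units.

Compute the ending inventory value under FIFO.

Ending inventory = $5,694

May 16, 899 sold [FIFO — oldest first]: 86 @ $7 + 154 @ $10 + 326 @ $8 + 333 @ $13 = $9,079
Ending inventory: 33 @ $13 + 351 @ $15 = $5,694
Check: goods available $14,773 = COGS $9,079 + ending $5,694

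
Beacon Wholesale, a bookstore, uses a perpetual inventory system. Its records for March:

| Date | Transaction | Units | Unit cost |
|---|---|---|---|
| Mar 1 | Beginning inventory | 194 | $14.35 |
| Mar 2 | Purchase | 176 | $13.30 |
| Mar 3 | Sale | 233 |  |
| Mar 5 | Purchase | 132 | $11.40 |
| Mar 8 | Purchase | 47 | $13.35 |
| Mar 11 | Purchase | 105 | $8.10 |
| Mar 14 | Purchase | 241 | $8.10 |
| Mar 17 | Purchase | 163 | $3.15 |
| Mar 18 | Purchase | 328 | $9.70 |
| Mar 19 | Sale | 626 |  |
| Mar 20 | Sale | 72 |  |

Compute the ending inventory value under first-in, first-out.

Ending inventory = $3,581.65

Mar 3, 233 sold [FIFO — oldest first]: 194 @ $14.35 + 39 @ $13.30 = $3,302.60
Mar 19, 626 sold [FIFO — oldest first]: 137 @ $13.30 + 132 @ $11.40 + 47 @ $13.35 + 105 @ $8.10 + 205 @ $8.10 = $6,465.35
Mar 20, 72 sold [FIFO — oldest first]: 36 @ $8.10 + 36 @ $3.15 = $405.00
Total COGS = $3,302.60 + $6,465.35 + $405.00 = $10,172.95
Ending inventory: 127 @ $3.15 + 328 @ $9.70 = $3,581.65
Check: goods available $13,754.60 = COGS $10,172.95 + ending $3,581.65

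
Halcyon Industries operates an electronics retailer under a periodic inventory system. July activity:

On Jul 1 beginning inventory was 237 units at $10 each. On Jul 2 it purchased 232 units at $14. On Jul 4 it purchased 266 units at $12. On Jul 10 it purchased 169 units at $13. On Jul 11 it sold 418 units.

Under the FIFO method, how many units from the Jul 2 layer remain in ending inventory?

Jul 11, 418 sold [FIFO — oldest first]: 237 @ $10 + 181 @ $14 = $4,904
Ending inventory: 51 @ $14 + 266 @ $12 + 169 @ $13 = $6,103

51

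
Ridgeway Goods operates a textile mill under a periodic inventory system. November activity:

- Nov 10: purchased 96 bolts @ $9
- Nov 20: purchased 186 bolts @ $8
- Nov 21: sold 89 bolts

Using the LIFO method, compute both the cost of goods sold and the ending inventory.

COGS = $712; ending inventory = $1,640

Nov 21, 89 sold [LIFO — newest first]: 89 @ $8 = $712
Ending inventory: 96 @ $9 + 97 @ $8 = $1,640
Check: goods available $2,352 = COGS $712 + ending $1,640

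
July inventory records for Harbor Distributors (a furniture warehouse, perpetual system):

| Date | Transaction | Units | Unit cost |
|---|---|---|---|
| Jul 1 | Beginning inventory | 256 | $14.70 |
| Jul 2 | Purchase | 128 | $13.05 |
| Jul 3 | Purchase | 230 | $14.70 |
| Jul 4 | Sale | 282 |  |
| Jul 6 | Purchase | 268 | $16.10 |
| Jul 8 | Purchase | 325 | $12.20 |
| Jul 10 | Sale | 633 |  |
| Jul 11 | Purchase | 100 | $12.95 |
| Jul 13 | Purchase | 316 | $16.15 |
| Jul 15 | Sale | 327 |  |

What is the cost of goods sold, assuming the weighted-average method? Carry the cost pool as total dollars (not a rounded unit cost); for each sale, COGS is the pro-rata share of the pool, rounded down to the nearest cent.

After Jul 1: 256 on hand, pool $3,763.20 (≈ $14.7000 each)
After Jul 2: 384 on hand, pool $5,433.60 (≈ $14.1500 each)
After Jul 3: 614 on hand, pool $8,814.60 (≈ $14.3560 each)
Jul 4, sell 282: 282/614 × $8,814.60 → $4,048.39
After Jul 6: 600 on hand, pool $9,081.01 (≈ $15.1350 each)
After Jul 8: 925 on hand, pool $13,046.01 (≈ $14.1038 each)
Jul 10, sell 633: 633/925 × $13,046.01 → $8,927.70
After Jul 11: 392 on hand, pool $5,413.31 (≈ $13.8095 each)
After Jul 13: 708 on hand, pool $10,516.71 (≈ $14.8541 each)
Jul 15, sell 327: 327/708 × $10,516.71 → $4,857.29
Total COGS = $4,048.39 + $8,927.70 + $4,857.29 = $17,833.38
Ending inventory (cost pool remaining) = $5,659.42

COGS = $17,833.38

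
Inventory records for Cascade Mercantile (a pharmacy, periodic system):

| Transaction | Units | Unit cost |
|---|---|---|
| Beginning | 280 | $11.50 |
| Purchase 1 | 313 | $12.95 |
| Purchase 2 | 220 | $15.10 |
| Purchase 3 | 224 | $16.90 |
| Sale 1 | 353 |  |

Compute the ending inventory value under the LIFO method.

Ending inventory = $8,647.45

Sale 1 (353) [LIFO — newest first]: 224 @ $16.90 + 129 @ $15.10 = $5,733.50
Ending inventory: 280 @ $11.50 + 313 @ $12.95 + 91 @ $15.10 = $8,647.45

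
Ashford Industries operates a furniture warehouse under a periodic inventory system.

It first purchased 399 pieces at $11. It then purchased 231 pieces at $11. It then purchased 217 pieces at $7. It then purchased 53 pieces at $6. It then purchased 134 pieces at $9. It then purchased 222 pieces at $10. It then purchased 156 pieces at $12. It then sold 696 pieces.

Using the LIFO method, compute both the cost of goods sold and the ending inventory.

Sale 1 (696) [LIFO — newest first]: 156 @ $12 + 222 @ $10 + 134 @ $9 + 53 @ $6 + 131 @ $7 = $6,533
Ending inventory: 399 @ $11 + 231 @ $11 + 86 @ $7 = $7,532
Check: goods available $14,065 = COGS $6,533 + ending $7,532

COGS = $6,533; ending inventory = $7,532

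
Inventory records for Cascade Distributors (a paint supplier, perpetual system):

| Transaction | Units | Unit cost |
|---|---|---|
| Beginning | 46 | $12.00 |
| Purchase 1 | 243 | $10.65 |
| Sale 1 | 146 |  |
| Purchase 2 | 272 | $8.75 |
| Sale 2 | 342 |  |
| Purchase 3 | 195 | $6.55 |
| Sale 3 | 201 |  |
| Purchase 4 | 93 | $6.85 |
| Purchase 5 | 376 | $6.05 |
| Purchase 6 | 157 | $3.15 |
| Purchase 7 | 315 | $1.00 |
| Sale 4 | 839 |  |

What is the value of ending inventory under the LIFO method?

Sale 1 (146) [LIFO — newest first]: 146 @ $10.65 = $1,554.90
Sale 2 (342) [LIFO — newest first]: 272 @ $8.75 + 70 @ $10.65 = $3,125.50
Sale 3 (201) [LIFO — newest first]: 195 @ $6.55 + 6 @ $10.65 = $1,341.15
Sale 4 (839) [LIFO — newest first]: 315 @ $1.00 + 157 @ $3.15 + 367 @ $6.05 = $3,029.90
Total COGS = $1,554.90 + $3,125.50 + $1,341.15 + $3,029.90 = $9,051.45
Ending inventory: 46 @ $12.00 + 21 @ $10.65 + 93 @ $6.85 + 9 @ $6.05 = $1,467.15

Ending inventory = $1,467.15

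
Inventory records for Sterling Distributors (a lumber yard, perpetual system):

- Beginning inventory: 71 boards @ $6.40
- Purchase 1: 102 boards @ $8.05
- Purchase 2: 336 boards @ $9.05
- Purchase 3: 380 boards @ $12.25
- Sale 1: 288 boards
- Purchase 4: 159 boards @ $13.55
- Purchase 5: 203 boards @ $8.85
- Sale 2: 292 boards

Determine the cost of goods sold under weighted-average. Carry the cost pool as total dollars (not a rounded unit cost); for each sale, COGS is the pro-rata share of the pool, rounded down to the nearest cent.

After Beginning: 71 on hand, pool $454.40 (≈ $6.4000 each)
After Purchase 1: 173 on hand, pool $1,275.50 (≈ $7.3728 each)
After Purchase 2: 509 on hand, pool $4,316.30 (≈ $8.4800 each)
After Purchase 3: 889 on hand, pool $8,971.30 (≈ $10.0915 each)
Sale 1, sell 288: 288/889 × $8,971.30 → $2,906.33
After Purchase 4: 760 on hand, pool $8,219.42 (≈ $10.8150 each)
After Purchase 5: 963 on hand, pool $10,015.97 (≈ $10.4008 each)
Sale 2, sell 292: 292/963 × $10,015.97 → $3,037.03
Total COGS = $2,906.33 + $3,037.03 = $5,943.36
Ending inventory (cost pool remaining) = $6,978.94

COGS = $5,943.36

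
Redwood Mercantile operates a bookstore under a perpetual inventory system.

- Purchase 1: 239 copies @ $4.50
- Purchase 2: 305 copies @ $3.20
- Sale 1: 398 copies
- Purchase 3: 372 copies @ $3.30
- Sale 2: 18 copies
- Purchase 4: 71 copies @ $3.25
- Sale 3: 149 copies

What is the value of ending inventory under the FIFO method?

Sale 1 (398) [FIFO — oldest first]: 239 @ $4.50 + 159 @ $3.20 = $1,584.30
Sale 2 (18) [FIFO — oldest first]: 18 @ $3.20 = $57.60
Sale 3 (149) [FIFO — oldest first]: 128 @ $3.20 + 21 @ $3.30 = $478.90
Total COGS = $1,584.30 + $57.60 + $478.90 = $2,120.80
Ending inventory: 351 @ $3.30 + 71 @ $3.25 = $1,389.05

Ending inventory = $1,389.05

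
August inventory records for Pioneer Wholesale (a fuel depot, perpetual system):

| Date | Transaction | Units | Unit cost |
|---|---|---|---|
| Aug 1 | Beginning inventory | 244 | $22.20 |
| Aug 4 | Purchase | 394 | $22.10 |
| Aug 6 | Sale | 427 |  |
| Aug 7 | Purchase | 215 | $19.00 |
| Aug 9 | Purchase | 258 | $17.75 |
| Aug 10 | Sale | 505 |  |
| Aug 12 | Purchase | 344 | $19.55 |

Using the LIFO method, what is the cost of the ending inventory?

Ending inventory = $10,699.00

Aug 6, 427 sold [LIFO — newest first]: 394 @ $22.10 + 33 @ $22.20 = $9,440.00
Aug 10, 505 sold [LIFO — newest first]: 258 @ $17.75 + 215 @ $19.00 + 32 @ $22.20 = $9,374.90
Total COGS = $9,440.00 + $9,374.90 = $18,814.90
Ending inventory: 179 @ $22.20 + 344 @ $19.55 = $10,699.00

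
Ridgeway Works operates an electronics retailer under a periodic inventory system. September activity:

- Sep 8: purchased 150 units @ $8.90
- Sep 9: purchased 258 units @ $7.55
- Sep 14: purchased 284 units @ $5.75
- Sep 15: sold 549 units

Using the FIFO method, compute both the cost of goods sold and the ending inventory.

COGS = $4,093.65; ending inventory = $822.25

Sep 15, 549 sold [FIFO — oldest first]: 150 @ $8.90 + 258 @ $7.55 + 141 @ $5.75 = $4,093.65
Ending inventory: 143 @ $5.75 = $822.25
Check: goods available $4,915.90 = COGS $4,093.65 + ending $822.25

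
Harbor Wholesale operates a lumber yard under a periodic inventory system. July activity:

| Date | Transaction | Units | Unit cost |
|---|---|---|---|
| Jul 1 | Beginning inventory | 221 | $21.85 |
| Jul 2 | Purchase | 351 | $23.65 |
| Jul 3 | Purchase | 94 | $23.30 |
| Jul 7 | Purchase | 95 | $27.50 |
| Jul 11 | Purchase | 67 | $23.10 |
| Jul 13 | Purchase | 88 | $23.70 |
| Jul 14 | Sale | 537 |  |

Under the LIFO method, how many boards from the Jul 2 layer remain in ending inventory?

Jul 14, 537 sold [LIFO — newest first]: 88 @ $23.70 + 67 @ $23.10 + 95 @ $27.50 + 94 @ $23.30 + 193 @ $23.65 = $13,000.45
Ending inventory: 221 @ $21.85 + 158 @ $23.65 = $8,565.55

158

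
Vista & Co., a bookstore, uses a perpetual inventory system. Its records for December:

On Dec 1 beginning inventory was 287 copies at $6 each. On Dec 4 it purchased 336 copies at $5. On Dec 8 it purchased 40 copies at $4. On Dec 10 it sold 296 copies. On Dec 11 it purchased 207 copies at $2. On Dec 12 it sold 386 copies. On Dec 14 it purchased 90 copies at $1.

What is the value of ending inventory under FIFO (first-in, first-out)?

Ending inventory = $466

Dec 10, 296 sold [FIFO — oldest first]: 287 @ $6 + 9 @ $5 = $1,767
Dec 12, 386 sold [FIFO — oldest first]: 327 @ $5 + 40 @ $4 + 19 @ $2 = $1,833
Total COGS = $1,767 + $1,833 = $3,600
Ending inventory: 188 @ $2 + 90 @ $1 = $466
Check: goods available $4,066 = COGS $3,600 + ending $466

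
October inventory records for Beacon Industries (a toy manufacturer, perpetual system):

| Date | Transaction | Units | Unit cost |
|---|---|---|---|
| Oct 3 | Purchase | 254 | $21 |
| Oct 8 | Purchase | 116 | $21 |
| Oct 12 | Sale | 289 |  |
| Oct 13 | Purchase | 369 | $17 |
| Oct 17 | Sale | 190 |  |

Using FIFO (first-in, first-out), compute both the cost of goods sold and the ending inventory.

COGS = $9,623; ending inventory = $4,420

Oct 12, 289 sold [FIFO — oldest first]: 254 @ $21 + 35 @ $21 = $6,069
Oct 17, 190 sold [FIFO — oldest first]: 81 @ $21 + 109 @ $17 = $3,554
Total COGS = $6,069 + $3,554 = $9,623
Ending inventory: 260 @ $17 = $4,420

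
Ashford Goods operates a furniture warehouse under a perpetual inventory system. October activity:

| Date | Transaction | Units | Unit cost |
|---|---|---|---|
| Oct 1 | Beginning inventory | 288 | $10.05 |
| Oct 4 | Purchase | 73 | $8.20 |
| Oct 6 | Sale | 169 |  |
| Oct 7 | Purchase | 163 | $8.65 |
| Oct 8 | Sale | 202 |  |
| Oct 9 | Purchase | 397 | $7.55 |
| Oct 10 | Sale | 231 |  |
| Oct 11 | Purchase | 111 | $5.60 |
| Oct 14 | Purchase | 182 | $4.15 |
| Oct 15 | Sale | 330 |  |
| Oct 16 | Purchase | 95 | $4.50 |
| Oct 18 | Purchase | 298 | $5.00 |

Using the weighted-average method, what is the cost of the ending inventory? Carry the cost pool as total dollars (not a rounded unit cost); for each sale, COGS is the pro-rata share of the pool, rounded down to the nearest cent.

Ending inventory = $3,729.41

After Oct 1: 288 on hand, pool $2,894.40 (≈ $10.0500 each)
After Oct 4: 361 on hand, pool $3,493.00 (≈ $9.6759 each)
Oct 6, sell 169: 169/361 × $3,493.00 → $1,635.22
After Oct 7: 355 on hand, pool $3,267.73 (≈ $9.2049 each)
Oct 8, sell 202: 202/355 × $3,267.73 → $1,859.38
After Oct 9: 550 on hand, pool $4,405.70 (≈ $8.0104 each)
Oct 10, sell 231: 231/550 × $4,405.70 → $1,850.39
After Oct 11: 430 on hand, pool $3,176.91 (≈ $7.3882 each)
After Oct 14: 612 on hand, pool $3,932.21 (≈ $6.4252 each)
Oct 15, sell 330: 330/612 × $3,932.21 → $2,120.30
After Oct 16: 377 on hand, pool $2,239.41 (≈ $5.9401 each)
After Oct 18: 675 on hand, pool $3,729.41 (≈ $5.5251 each)
Total COGS = $1,635.22 + $1,859.38 + $1,850.39 + $2,120.30 = $7,465.29
Ending inventory (cost pool remaining) = $3,729.41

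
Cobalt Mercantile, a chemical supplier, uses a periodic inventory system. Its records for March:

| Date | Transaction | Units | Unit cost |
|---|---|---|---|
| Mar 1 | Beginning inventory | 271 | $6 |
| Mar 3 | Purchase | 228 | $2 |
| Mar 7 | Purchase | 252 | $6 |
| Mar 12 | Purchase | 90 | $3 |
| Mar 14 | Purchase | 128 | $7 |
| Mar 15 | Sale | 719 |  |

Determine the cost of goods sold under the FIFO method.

COGS = $3,402

Mar 15, 719 sold [FIFO — oldest first]: 271 @ $6 + 228 @ $2 + 220 @ $6 = $3,402
Ending inventory: 32 @ $6 + 90 @ $3 + 128 @ $7 = $1,358
Check: goods available $4,760 = COGS $3,402 + ending $1,358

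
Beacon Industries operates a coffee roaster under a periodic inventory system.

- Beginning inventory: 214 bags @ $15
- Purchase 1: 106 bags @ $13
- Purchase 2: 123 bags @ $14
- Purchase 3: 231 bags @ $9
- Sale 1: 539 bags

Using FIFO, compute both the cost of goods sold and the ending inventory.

Sale 1 (539) [FIFO — oldest first]: 214 @ $15 + 106 @ $13 + 123 @ $14 + 96 @ $9 = $7,174
Ending inventory: 135 @ $9 = $1,215
Check: goods available $8,389 = COGS $7,174 + ending $1,215

COGS = $7,174; ending inventory = $1,215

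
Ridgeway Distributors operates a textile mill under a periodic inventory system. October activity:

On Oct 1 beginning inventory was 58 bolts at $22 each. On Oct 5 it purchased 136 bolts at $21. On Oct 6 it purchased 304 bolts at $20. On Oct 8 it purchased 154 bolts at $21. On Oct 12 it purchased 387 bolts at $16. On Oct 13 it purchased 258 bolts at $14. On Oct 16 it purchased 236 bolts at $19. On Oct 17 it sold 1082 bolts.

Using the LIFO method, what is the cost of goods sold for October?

Oct 17, 1082 sold [LIFO — newest first]: 236 @ $19 + 258 @ $14 + 387 @ $16 + 154 @ $21 + 47 @ $20 = $18,462
Ending inventory: 58 @ $22 + 136 @ $21 + 257 @ $20 = $9,272
Check: goods available $27,734 = COGS $18,462 + ending $9,272

COGS = $18,462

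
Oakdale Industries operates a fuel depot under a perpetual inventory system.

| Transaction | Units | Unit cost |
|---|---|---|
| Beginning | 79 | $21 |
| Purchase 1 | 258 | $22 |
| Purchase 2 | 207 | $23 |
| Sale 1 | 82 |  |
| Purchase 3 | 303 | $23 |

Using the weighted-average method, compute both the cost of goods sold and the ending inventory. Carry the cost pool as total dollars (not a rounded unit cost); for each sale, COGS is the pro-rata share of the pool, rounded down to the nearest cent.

COGS = $1,823.29; ending inventory = $17,241.71

After Beginning: 79 on hand, pool $1,659.00 (≈ $21.0000 each)
After Purchase 1: 337 on hand, pool $7,335.00 (≈ $21.7656 each)
After Purchase 2: 544 on hand, pool $12,096.00 (≈ $22.2353 each)
Sale 1, sell 82: 82/544 × $12,096.00 → $1,823.29
After Purchase 3: 765 on hand, pool $17,241.71 (≈ $22.5382 each)
Ending inventory (cost pool remaining) = $17,241.71
Check: goods available $19,065.00 = COGS $1,823.29 + ending $17,241.71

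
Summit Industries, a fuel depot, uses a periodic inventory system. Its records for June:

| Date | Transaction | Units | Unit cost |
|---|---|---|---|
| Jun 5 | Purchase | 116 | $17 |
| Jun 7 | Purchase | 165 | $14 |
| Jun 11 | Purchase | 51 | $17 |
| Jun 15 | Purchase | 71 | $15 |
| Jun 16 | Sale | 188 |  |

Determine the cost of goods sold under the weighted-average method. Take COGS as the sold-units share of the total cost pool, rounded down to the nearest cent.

Jun 16, sell 188: 188/403 × $6,214.00 → $2,898.83
Ending inventory (cost pool remaining) = $3,315.17

COGS = $2,898.83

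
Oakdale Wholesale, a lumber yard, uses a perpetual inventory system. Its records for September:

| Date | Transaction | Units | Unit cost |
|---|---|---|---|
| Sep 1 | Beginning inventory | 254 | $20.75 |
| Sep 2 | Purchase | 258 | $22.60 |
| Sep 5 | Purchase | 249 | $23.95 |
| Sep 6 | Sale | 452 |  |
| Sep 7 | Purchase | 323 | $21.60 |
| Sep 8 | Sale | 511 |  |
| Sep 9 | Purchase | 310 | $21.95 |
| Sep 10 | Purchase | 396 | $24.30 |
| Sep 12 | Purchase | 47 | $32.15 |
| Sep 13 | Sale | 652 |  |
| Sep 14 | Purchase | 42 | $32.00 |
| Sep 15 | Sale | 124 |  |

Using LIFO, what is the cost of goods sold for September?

COGS = $40,396.20

Sep 6, 452 sold [LIFO — newest first]: 249 @ $23.95 + 203 @ $22.60 = $10,551.35
Sep 8, 511 sold [LIFO — newest first]: 323 @ $21.60 + 55 @ $22.60 + 133 @ $20.75 = $10,979.55
Sep 13, 652 sold [LIFO — newest first]: 47 @ $32.15 + 396 @ $24.30 + 209 @ $21.95 = $15,721.40
Sep 15, 124 sold [LIFO — newest first]: 42 @ $32.00 + 82 @ $21.95 = $3,143.90
Total COGS = $10,551.35 + $10,979.55 + $15,721.40 + $3,143.90 = $40,396.20
Ending inventory: 121 @ $20.75 + 19 @ $21.95 = $2,927.80
Check: goods available $43,324.00 = COGS $40,396.20 + ending $2,927.80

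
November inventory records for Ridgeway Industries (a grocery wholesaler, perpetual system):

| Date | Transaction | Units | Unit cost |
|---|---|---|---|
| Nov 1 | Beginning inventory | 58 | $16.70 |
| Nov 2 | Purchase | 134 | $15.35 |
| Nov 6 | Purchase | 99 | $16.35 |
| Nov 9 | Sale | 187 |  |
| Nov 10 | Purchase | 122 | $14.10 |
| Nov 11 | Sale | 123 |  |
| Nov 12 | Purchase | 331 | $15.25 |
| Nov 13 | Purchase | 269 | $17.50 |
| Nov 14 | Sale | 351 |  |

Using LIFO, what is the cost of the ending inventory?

Ending inventory = $5,456.60

Nov 9, 187 sold [LIFO — newest first]: 99 @ $16.35 + 88 @ $15.35 = $2,969.45
Nov 11, 123 sold [LIFO — newest first]: 122 @ $14.10 + 1 @ $15.35 = $1,735.55
Nov 14, 351 sold [LIFO — newest first]: 269 @ $17.50 + 82 @ $15.25 = $5,958.00
Total COGS = $2,969.45 + $1,735.55 + $5,958.00 = $10,663.00
Ending inventory: 58 @ $16.70 + 45 @ $15.35 + 249 @ $15.25 = $5,456.60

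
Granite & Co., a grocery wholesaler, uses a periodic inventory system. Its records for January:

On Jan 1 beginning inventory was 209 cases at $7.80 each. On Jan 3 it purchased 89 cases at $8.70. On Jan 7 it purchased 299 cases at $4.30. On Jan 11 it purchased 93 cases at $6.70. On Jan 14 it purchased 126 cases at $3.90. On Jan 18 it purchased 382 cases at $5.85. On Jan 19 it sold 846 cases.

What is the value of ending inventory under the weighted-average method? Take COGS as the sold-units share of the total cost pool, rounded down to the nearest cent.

Jan 19, sell 846: 846/1198 × $7,039.40 → $4,971.06
Ending inventory (cost pool remaining) = $2,068.34

Ending inventory = $2,068.34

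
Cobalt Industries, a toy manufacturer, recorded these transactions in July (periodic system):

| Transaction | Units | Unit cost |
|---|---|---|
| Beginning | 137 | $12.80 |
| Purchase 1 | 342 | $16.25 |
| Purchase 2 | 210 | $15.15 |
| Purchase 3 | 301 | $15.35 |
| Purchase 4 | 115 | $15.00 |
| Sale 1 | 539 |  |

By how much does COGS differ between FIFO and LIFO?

FIFO COGS: 137 @ $12.80 + 342 @ $16.25 + 60 @ $15.15 = $8,220.10
LIFO COGS: 115 @ $15.00 + 301 @ $15.35 + 123 @ $15.15 = $8,208.80
Difference = |$8,220.10 − $8,208.80| = $11.30

$11.30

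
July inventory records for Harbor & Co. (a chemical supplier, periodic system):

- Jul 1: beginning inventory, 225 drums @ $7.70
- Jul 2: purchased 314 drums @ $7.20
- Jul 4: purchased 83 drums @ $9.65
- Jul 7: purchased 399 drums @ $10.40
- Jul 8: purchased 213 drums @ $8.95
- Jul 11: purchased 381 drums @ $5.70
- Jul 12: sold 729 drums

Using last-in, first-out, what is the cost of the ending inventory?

Jul 12, 729 sold [LIFO — newest first]: 381 @ $5.70 + 213 @ $8.95 + 135 @ $10.40 = $5,482.05
Ending inventory: 225 @ $7.70 + 314 @ $7.20 + 83 @ $9.65 + 264 @ $10.40 = $7,539.85
Check: goods available $13,021.90 = COGS $5,482.05 + ending $7,539.85

Ending inventory = $7,539.85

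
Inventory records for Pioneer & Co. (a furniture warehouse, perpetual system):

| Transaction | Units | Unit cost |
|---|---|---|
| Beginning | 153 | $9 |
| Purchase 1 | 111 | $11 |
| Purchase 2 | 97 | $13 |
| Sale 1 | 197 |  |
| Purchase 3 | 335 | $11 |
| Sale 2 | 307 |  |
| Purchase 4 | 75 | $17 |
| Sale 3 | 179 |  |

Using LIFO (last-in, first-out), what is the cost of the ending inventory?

Ending inventory = $792

Sale 1 (197) [LIFO — newest first]: 97 @ $13 + 100 @ $11 = $2,361
Sale 2 (307) [LIFO — newest first]: 307 @ $11 = $3,377
Sale 3 (179) [LIFO — newest first]: 75 @ $17 + 28 @ $11 + 11 @ $11 + 65 @ $9 = $2,289
Total COGS = $2,361 + $3,377 + $2,289 = $8,027
Ending inventory: 88 @ $9 = $792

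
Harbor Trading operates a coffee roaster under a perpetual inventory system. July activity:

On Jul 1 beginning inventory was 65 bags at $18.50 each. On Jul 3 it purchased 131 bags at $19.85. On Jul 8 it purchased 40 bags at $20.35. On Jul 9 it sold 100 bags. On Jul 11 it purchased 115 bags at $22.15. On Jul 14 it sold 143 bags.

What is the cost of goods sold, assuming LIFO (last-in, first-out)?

COGS = $5,108.05

Jul 9, 100 sold [LIFO — newest first]: 40 @ $20.35 + 60 @ $19.85 = $2,005.00
Jul 14, 143 sold [LIFO — newest first]: 115 @ $22.15 + 28 @ $19.85 = $3,103.05
Total COGS = $2,005.00 + $3,103.05 = $5,108.05
Ending inventory: 65 @ $18.50 + 43 @ $19.85 = $2,056.05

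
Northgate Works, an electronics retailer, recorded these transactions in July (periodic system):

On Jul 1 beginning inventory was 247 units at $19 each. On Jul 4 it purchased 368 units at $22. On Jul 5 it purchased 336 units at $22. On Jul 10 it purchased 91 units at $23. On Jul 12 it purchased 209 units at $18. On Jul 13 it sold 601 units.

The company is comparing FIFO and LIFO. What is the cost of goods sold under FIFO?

COGS = $12,481

FIFO COGS: 247 @ $19 + 354 @ $22 = $12,481
LIFO COGS: 209 @ $18 + 91 @ $23 + 301 @ $22 = $12,477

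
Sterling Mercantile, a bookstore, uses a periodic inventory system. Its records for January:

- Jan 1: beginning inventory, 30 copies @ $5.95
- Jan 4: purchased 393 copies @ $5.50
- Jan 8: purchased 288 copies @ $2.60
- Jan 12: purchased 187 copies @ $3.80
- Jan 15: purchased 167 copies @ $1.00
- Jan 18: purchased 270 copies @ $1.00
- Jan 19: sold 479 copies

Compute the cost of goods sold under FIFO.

Jan 19, 479 sold [FIFO — oldest first]: 30 @ $5.95 + 393 @ $5.50 + 56 @ $2.60 = $2,485.60
Ending inventory: 232 @ $2.60 + 187 @ $3.80 + 167 @ $1.00 + 270 @ $1.00 = $1,750.80

COGS = $2,485.60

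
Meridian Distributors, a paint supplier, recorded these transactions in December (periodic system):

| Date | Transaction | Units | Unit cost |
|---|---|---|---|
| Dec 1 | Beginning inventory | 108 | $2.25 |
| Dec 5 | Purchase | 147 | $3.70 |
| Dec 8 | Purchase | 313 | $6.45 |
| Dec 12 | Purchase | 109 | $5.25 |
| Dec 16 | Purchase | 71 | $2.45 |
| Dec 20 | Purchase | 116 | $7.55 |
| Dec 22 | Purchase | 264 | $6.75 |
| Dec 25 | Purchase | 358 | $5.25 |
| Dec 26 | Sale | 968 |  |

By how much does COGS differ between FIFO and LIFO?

$476.25

FIFO COGS: 108 @ $2.25 + 147 @ $3.70 + 313 @ $6.45 + 109 @ $5.25 + 71 @ $2.45 + 116 @ $7.55 + 104 @ $6.75 = $5,129.75
LIFO COGS: 358 @ $5.25 + 264 @ $6.75 + 116 @ $7.55 + 71 @ $2.45 + 109 @ $5.25 + 50 @ $6.45 = $5,606.00
Difference = |$5,129.75 − $5,606.00| = $476.25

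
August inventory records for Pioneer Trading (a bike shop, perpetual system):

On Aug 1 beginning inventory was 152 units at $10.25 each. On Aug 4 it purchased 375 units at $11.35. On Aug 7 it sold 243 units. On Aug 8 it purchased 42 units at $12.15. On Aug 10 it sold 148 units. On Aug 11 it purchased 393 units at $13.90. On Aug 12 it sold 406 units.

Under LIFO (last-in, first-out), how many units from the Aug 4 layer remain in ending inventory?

Aug 7, 243 sold [LIFO — newest first]: 243 @ $11.35 = $2,758.05
Aug 10, 148 sold [LIFO — newest first]: 42 @ $12.15 + 106 @ $11.35 = $1,713.40
Aug 12, 406 sold [LIFO — newest first]: 393 @ $13.90 + 13 @ $11.35 = $5,610.25
Total COGS = $2,758.05 + $1,713.40 + $5,610.25 = $10,081.70
Ending inventory: 152 @ $10.25 + 13 @ $11.35 = $1,705.55

13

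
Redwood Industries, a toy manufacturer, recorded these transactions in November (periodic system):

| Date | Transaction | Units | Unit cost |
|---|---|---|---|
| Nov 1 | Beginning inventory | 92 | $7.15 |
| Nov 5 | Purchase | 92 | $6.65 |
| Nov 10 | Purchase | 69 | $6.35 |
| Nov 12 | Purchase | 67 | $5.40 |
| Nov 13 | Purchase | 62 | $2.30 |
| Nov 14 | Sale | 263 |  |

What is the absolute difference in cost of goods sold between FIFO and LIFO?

$386.95

FIFO COGS: 92 @ $7.15 + 92 @ $6.65 + 69 @ $6.35 + 10 @ $5.40 = $1,761.75
LIFO COGS: 62 @ $2.30 + 67 @ $5.40 + 69 @ $6.35 + 65 @ $6.65 = $1,374.80
Difference = |$1,761.75 − $1,374.80| = $386.95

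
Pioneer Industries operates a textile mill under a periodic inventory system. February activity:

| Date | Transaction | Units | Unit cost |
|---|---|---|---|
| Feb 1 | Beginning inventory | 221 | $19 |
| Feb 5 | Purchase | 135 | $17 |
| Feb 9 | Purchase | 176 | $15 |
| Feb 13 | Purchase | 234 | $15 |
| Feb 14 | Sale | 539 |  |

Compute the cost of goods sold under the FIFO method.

Feb 14, 539 sold [FIFO — oldest first]: 221 @ $19 + 135 @ $17 + 176 @ $15 + 7 @ $15 = $9,239
Ending inventory: 227 @ $15 = $3,405
Check: goods available $12,644 = COGS $9,239 + ending $3,405

COGS = $9,239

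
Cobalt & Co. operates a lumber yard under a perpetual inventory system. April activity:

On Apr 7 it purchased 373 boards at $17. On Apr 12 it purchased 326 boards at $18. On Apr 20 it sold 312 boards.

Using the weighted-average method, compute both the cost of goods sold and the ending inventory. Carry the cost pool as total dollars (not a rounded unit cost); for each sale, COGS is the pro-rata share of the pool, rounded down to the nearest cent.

After Apr 7: 373 on hand, pool $6,341.00 (≈ $17.0000 each)
After Apr 12: 699 on hand, pool $12,209.00 (≈ $17.4664 each)
Apr 20, sell 312: 312/699 × $12,209.00 → $5,449.51
Ending inventory (cost pool remaining) = $6,759.49

COGS = $5,449.51; ending inventory = $6,759.49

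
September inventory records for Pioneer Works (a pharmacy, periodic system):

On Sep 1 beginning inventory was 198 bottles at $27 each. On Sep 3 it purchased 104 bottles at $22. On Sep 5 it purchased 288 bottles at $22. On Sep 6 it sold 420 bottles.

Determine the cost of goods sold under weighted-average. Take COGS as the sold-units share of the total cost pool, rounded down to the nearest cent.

Sep 6, sell 420: 420/590 × $13,970.00 → $9,944.74
Ending inventory (cost pool remaining) = $4,025.26

COGS = $9,944.74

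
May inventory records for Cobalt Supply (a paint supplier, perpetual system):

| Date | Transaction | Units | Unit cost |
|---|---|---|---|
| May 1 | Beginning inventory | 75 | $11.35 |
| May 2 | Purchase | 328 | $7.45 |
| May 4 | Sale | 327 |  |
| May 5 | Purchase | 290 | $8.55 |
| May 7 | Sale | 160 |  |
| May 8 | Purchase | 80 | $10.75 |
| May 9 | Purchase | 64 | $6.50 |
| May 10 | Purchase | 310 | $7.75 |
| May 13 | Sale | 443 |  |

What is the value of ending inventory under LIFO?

Ending inventory = $2,088.45

May 4, 327 sold [LIFO — newest first]: 327 @ $7.45 = $2,436.15
May 7, 160 sold [LIFO — newest first]: 160 @ $8.55 = $1,368.00
May 13, 443 sold [LIFO — newest first]: 310 @ $7.75 + 64 @ $6.50 + 69 @ $10.75 = $3,560.25
Total COGS = $2,436.15 + $1,368.00 + $3,560.25 = $7,364.40
Ending inventory: 75 @ $11.35 + 1 @ $7.45 + 130 @ $8.55 + 11 @ $10.75 = $2,088.45
Check: goods available $9,452.85 = COGS $7,364.40 + ending $2,088.45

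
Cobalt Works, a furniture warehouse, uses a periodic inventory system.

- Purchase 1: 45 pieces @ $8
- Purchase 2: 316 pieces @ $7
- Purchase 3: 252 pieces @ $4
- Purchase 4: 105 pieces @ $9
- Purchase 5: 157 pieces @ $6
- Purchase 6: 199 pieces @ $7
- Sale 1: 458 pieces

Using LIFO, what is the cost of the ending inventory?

Sale 1 (458) [LIFO — newest first]: 199 @ $7 + 157 @ $6 + 102 @ $9 = $3,253
Ending inventory: 45 @ $8 + 316 @ $7 + 252 @ $4 + 3 @ $9 = $3,607

Ending inventory = $3,607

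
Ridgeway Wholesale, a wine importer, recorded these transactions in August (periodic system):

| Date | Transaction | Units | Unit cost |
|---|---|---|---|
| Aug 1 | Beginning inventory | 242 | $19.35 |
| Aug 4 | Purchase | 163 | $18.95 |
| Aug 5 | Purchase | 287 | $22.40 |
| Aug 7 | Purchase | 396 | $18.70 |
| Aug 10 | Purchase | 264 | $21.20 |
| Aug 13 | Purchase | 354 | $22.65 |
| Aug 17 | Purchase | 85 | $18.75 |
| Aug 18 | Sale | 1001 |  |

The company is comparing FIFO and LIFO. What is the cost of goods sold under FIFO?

FIFO COGS: 242 @ $19.35 + 163 @ $18.95 + 287 @ $22.40 + 309 @ $18.70 = $19,978.65
LIFO COGS: 85 @ $18.75 + 354 @ $22.65 + 264 @ $21.20 + 298 @ $18.70 = $20,781.25

COGS = $19,978.65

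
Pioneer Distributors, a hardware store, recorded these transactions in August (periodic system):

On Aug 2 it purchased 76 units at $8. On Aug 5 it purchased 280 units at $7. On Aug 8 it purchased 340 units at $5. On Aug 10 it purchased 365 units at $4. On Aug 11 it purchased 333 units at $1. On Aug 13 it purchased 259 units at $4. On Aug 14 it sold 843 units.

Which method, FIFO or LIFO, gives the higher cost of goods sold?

FIFO COGS: 76 @ $8 + 280 @ $7 + 340 @ $5 + 147 @ $4 = $4,856
LIFO COGS: 259 @ $4 + 333 @ $1 + 251 @ $4 = $2,373

FIFO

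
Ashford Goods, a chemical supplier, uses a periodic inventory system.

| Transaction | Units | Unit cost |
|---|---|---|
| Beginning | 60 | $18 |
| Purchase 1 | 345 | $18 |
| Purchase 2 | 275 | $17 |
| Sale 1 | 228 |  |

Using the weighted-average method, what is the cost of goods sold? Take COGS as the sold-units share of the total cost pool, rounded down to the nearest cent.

Sale 1, sell 228: 228/680 × $11,965.00 → $4,011.79
Ending inventory (cost pool remaining) = $7,953.21

COGS = $4,011.79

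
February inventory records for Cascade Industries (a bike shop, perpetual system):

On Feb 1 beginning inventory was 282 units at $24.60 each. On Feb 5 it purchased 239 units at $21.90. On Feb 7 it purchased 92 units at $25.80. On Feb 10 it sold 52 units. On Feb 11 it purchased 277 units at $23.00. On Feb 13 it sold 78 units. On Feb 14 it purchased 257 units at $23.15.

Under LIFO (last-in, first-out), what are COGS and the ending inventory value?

COGS = $3,135.60; ending inventory = $23,729.85

Feb 10, 52 sold [LIFO — newest first]: 52 @ $25.80 = $1,341.60
Feb 13, 78 sold [LIFO — newest first]: 78 @ $23.00 = $1,794.00
Total COGS = $1,341.60 + $1,794.00 = $3,135.60
Ending inventory: 282 @ $24.60 + 239 @ $21.90 + 40 @ $25.80 + 199 @ $23.00 + 257 @ $23.15 = $23,729.85
Check: goods available $26,865.45 = COGS $3,135.60 + ending $23,729.85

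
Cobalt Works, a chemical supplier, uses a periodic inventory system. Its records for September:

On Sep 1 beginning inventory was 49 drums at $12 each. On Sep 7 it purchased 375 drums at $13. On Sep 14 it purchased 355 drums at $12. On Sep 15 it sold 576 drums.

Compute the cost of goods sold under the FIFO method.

COGS = $7,287

Sep 15, 576 sold [FIFO — oldest first]: 49 @ $12 + 375 @ $13 + 152 @ $12 = $7,287
Ending inventory: 203 @ $12 = $2,436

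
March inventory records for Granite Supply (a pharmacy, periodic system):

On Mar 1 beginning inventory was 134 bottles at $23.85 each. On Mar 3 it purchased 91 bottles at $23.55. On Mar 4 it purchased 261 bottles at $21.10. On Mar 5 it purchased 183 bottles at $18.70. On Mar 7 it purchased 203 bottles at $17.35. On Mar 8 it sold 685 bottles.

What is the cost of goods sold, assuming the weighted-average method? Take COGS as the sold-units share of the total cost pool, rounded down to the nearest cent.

Mar 8, sell 685: 685/872 × $17,790.20 → $13,975.09
Ending inventory (cost pool remaining) = $3,815.11
Check: goods available $17,790.20 = COGS $13,975.09 + ending $3,815.11

COGS = $13,975.09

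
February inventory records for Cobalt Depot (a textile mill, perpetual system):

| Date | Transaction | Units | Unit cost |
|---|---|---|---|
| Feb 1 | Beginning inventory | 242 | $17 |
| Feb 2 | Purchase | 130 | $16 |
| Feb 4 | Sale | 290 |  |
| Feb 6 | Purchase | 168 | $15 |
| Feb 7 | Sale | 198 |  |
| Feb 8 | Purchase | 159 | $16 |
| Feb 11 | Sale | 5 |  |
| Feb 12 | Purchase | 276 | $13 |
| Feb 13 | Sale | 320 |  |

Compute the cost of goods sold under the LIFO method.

COGS = $12,202

Feb 4, 290 sold [LIFO — newest first]: 130 @ $16 + 160 @ $17 = $4,800
Feb 7, 198 sold [LIFO — newest first]: 168 @ $15 + 30 @ $17 = $3,030
Feb 11, 5 sold [LIFO — newest first]: 5 @ $16 = $80
Feb 13, 320 sold [LIFO — newest first]: 276 @ $13 + 44 @ $16 = $4,292
Total COGS = $4,800 + $3,030 + $80 + $4,292 = $12,202
Ending inventory: 52 @ $17 + 110 @ $16 = $2,644
Check: goods available $14,846 = COGS $12,202 + ending $2,644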